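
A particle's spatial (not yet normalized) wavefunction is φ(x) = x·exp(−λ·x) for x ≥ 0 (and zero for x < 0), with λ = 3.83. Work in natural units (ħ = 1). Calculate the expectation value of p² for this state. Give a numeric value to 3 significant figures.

14.7

p² φ = −ħ² d²φ/dx²; ⟨p²⟩ = −ħ² ∫ φ*·φ'' dx / ∫|φ|² dx.
Differentiate x·exp(−λ·x) with the product rule; every integrand then reduces to terms xʲ·e^(−2λx) on [0, ∞), with ∫₀^∞ xʲ·e^(−2λx) dx = j!/(2λ)^(j+1).
State is unnormalized: ∫|φ|² dx = 0.0044498, and ∫φ*·(−ħ² φ'') dx = 0.065274, so ⟨p²⟩ = 0.065274 / 0.0044498.
⟨p²⟩ = 14.669.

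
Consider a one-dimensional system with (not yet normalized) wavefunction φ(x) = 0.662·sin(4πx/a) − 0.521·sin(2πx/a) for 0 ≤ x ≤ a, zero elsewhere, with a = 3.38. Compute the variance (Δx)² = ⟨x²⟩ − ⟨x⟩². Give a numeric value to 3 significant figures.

0.374

Compute ⟨x⟩ and ⟨x²⟩ separately, then (Δx)² = ⟨x²⟩ − ⟨x⟩².
On 0 ≤ x ≤ a (j ≠ l): ∫sin²(jπx/a) dx = a/2, ∫sin(jπx/a)·sin(lπx/a) dx = 0; diagonal moments ∫x·sin²(jπx/a) dx = a²/4, ∫x²·sin²(jπx/a) dx = a³·(1/6 − 1/(4j²π²)); cross terms ∫x·sin(jπx/a)·sin(lπx/a) dx = 0 for j + l even and −4jla²/(π²(j² − l²)²) for j + l odd, ∫x²·sin(jπx/a)·sin(lπx/a) dx = (−1)^(j+l)·4jla³/(π²(j² − l²)²); higher powers the same way via product-to-sum and parts.
Normalization: ∫|φ|² dx = 1.1994.
⟨x⟩ = 1.6900 and ⟨x²⟩ = 3.2304.
(Δx)² = 3.2304 − (1.6900)² = 0.37431.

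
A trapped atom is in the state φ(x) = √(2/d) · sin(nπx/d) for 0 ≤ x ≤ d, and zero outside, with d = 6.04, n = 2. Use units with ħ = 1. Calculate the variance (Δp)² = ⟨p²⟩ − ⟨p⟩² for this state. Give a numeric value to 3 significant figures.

Compute ⟨p⟩ and ⟨p²⟩ separately; (Δp)² = ⟨p²⟩ − ⟨p⟩².
d/dx sin(nπx/d) = (nπ/d)·cos(nπx/d) and d²/dx² sin(nπx/d) = −(nπ/d)²·sin(nπx/d); on 0 ≤ x ≤ d, ∫sin²(nπx/d) dx = d/2 and ∫sin(nπx/d)·cos(nπx/d) dx = 0.
⟨p⟩ = 0.0000 and ⟨p²⟩ = 1.0821.
(Δp)² = 1.0821 − (0.0000)² = 1.0821.

1.08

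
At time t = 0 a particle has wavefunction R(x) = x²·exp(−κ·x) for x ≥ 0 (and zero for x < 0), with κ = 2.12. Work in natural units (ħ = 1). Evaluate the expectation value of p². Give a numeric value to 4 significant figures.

1.498

p² R = −ħ² d²R/dx²; ⟨p²⟩ = −ħ² ∫ R*·R'' dx / ∫|R|² dx.
Differentiate x²·exp(−κ·x) with the product rule; every integrand then reduces to terms xʲ·e^(−2κx) on [0, ∞), with ∫₀^∞ xʲ·e^(−2κx) dx = j!/(2κ)^(j+1).
State is unnormalized: ∫|R|² dx = 0.017514, and ∫R*·(−ħ² R'') dx = 0.026238, so ⟨p²⟩ = 0.026238 / 0.017514.
⟨p²⟩ = 1.4981.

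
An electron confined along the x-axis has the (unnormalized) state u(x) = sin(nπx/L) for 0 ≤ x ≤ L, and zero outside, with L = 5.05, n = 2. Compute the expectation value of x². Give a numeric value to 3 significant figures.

⟨x²⟩ = ∫ x²·|u|² dx / ∫|u|² dx (integrals over the domain).
With sin²θ = (1 − cos2θ)/2 on 0 ≤ x ≤ L: ∫sin²(nπx/L) dx = L/2, ∫x·sin²(nπx/L) dx = L²/4, ∫x²·sin²(nπx/L) dx = L³·(1/6 − 1/(4n²π²)); higher powers xᵏ the same way, integrating xᵏ·cos(2nπx/L) by parts.
State is unnormalized: ∫|u|² dx = 2.5250, and ∫u*·x²·u dx = 20.649, so ⟨x²⟩ = 20.649 / 2.5250.
⟨x²⟩ = 8.1778.

8.18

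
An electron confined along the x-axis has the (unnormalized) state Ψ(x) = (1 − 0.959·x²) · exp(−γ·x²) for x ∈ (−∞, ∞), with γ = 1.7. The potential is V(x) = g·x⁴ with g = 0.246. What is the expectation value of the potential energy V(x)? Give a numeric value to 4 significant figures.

0.005867

⟨V⟩ = ∫ V(x)·|Ψ|² dx / ∫|Ψ|² dx.
Expand each integrand as polynomial × e^(−2γx²) and use ∫x^(2j)·e^(−2γx²) dx = (2j−1)!!/(4γ)^j · √(π/(2γ)), odd powers → 0; here √(π/(2γ)) = 0.96125.
State is unnormalized: ∫|Ψ|² dx = 0.74748, and ∫Ψ*·V(x)·Ψ dx = 0.0043851, so ⟨V⟩ = 0.0043851 / 0.74748.
⟨V⟩ = 0.0058666.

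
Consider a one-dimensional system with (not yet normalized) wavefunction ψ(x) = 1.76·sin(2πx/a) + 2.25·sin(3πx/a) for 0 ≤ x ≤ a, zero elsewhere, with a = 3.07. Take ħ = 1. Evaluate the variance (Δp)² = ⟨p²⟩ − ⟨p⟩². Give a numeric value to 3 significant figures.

Compute ⟨p⟩ and ⟨p²⟩ separately; (Δp)² = ⟨p²⟩ − ⟨p⟩².
d²/dx² sin(jπx/a) = −(jπ/a)²·sin(jπx/a); on 0 ≤ x ≤ a, ∫sin²(jπx/a) dx = a/2 and ∫sin(jπx/a)·sin(lπx/a) dx = 0 for j ≠ l, so only diagonal terms survive in ∫|ψ|² and ∫ψ·ψ″; ∫ψ·ψ′ dx = [ψ²/2] between the walls = 0.
Normalization: ∫|ψ|² dx = 12.526.
⟨p⟩ = 0.0000 and ⟨p²⟩ = 7.4371.
(Δp)² = 7.4371 − (0.0000)² = 7.4371.

7.44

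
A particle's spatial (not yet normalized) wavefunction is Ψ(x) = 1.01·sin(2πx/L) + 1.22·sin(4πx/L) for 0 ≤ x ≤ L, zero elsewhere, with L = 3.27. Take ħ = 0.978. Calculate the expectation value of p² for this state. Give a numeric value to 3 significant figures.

p² Ψ = −ħ² d²Ψ/dx²; ⟨p²⟩ = −ħ² ∫ Ψ*·Ψ'' dx / ∫|Ψ|² dx.
d²/dx² sin(jπx/L) = −(jπ/L)²·sin(jπx/L); on 0 ≤ x ≤ L, ∫sin²(jπx/L) dx = L/2 and ∫sin(jπx/L)·sin(lπx/L) dx = 0 for j ≠ l, so only diagonal terms survive in ∫|Ψ|² and ∫Ψ·Ψ″; ∫Ψ·Ψ′ dx = [Ψ²/2] between the walls = 0.
State is unnormalized: ∫|Ψ|² dx = 4.1014, and ∫Ψ*·(−ħ² Ψ'') dx = 40.265, so ⟨p²⟩ = 40.265 / 4.1014.
⟨p²⟩ = 9.8173.

9.82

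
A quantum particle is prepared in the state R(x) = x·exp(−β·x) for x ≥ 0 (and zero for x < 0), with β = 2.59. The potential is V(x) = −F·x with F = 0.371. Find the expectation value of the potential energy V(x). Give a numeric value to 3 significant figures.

-0.215

⟨V⟩ = ∫ V(x)·|R|² dx / ∫|R|² dx.
Every integrand reduces to terms xʲ·e^(−2βx) on [0, ∞); use ∫₀^∞ xʲ·e^(−2βx) dx = j!/(2β)^(j+1).
State is unnormalized: ∫|R|² dx = 0.014389, and ∫R*·V(x)·R dx = -0.0030918, so ⟨V⟩ = -0.0030918 / 0.014389.
⟨V⟩ = -0.21486.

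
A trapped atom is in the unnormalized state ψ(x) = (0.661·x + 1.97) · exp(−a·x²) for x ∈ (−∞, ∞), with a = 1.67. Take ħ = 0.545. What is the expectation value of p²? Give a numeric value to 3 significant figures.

p² ψ = −ħ² d²ψ/dx²; ⟨p²⟩ = −ħ² ∫ ψ*·ψ'' dx / ∫|ψ|² dx.
Expand each integrand as polynomial × e^(−2ax²) and use ∫x^(2j)·e^(−2ax²) dx = (2j−1)!!/(4a)^j · √(π/(2a)), odd powers → 0; here √(π/(2a)) = 0.96984. Differentiate with the product rule, d/dx e^(−ax²) = −2ax·e^(−ax²).
State is unnormalized: ∫|ψ|² dx = 3.8273, and ∫ψ*·(−ħ² ψ'') dx = 1.9614, so ⟨p²⟩ = 1.9614 / 3.8273.
⟨p²⟩ = 0.51247.

0.512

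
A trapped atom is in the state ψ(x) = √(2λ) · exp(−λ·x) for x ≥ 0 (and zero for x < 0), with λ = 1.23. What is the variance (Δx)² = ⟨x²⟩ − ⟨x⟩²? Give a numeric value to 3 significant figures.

0.165

Compute ⟨x⟩ and ⟨x²⟩ separately, then (Δx)² = ⟨x²⟩ − ⟨x⟩².
Every integrand reduces to terms xʲ·e^(−2λx) on [0, ∞); use ∫₀^∞ xʲ·e^(−2λx) dx = j!/(2λ)^(j+1).
⟨x⟩ = 0.40650 and ⟨x²⟩ = 0.33049.
(Δx)² = 0.33049 − (0.40650)² = 0.16525.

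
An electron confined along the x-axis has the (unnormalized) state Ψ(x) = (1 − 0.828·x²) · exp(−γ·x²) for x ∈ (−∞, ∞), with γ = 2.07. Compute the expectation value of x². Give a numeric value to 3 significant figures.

0.0800

⟨x²⟩ = ∫ x²·|Ψ|² dx / ∫|Ψ|² dx (integrals over the domain).
Expand each integrand as polynomial × e^(−2γx²) and use ∫x^(2j)·e^(−2γx²) dx = (2j−1)!!/(4γ)^j · √(π/(2γ)), odd powers → 0; here √(π/(2γ)) = 0.87111.
State is unnormalized: ∫|Ψ|² dx = 0.72302, and ∫Ψ*·x²·Ψ dx = 0.057864, so ⟨x²⟩ = 0.057864 / 0.72302.
⟨x²⟩ = 0.080030.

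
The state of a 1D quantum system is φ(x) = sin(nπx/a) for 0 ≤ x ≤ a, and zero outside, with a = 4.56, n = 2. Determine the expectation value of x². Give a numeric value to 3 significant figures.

6.67

⟨x²⟩ = ∫ x²·|φ|² dx / ∫|φ|² dx (integrals over the domain).
With sin²θ = (1 − cos2θ)/2 on 0 ≤ x ≤ a: ∫sin²(nπx/a) dx = a/2, ∫x·sin²(nπx/a) dx = a²/4, ∫x²·sin²(nπx/a) dx = a³·(1/6 − 1/(4n²π²)); higher powers xᵏ the same way, integrating xᵏ·cos(2nπx/a) by parts.
State is unnormalized: ∫|φ|² dx = 2.2800, and ∫φ*·x²·φ dx = 15.203, so ⟨x²⟩ = 15.203 / 2.2800.
⟨x²⟩ = 6.6678.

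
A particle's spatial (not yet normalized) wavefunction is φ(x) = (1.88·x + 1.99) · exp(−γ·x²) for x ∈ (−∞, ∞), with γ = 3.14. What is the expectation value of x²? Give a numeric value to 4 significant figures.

0.09018

⟨x²⟩ = ∫ x²·|φ|² dx / ∫|φ|² dx (integrals over the domain).
Expand each integrand as polynomial × e^(−2γx²) and use ∫x^(2j)·e^(−2γx²) dx = (2j−1)!!/(4γ)^j · √(π/(2γ)), odd powers → 0; here √(π/(2γ)) = 0.70729.
State is unnormalized: ∫|φ|² dx = 3.0000, and ∫φ*·x²·φ dx = 0.27054, so ⟨x²⟩ = 0.27054 / 3.0000.
⟨x²⟩ = 0.090182.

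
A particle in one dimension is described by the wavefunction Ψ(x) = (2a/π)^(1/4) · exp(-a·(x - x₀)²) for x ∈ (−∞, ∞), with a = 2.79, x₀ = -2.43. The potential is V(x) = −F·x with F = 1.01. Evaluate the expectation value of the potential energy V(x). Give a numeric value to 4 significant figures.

2.454

⟨V⟩ = ∫ V(x)·|Ψ|² dx.
Gaussian moments (u = x − x₀): ∫u^(2j)·e^(−2au²) du = (2j−1)!!/(4a)^j · √(π/(2a)), odd powers integrate to 0; here √(π/(2a)) = 0.75034.
⟨V⟩ = 2.4543.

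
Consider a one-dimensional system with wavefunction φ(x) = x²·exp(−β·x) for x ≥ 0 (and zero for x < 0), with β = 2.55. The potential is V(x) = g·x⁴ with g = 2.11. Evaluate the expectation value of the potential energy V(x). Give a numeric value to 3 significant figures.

5.24

⟨V⟩ = ∫ V(x)·|φ|² dx / ∫|φ|² dx.
Every integrand reduces to terms xʲ·e^(−2βx) on [0, ∞); use ∫₀^∞ xʲ·e^(−2βx) dx = j!/(2β)^(j+1).
State is unnormalized: ∫|φ|² dx = 0.0069560, and ∫φ*·V(x)·φ dx = 0.036448, so ⟨V⟩ = 0.036448 / 0.0069560.
⟨V⟩ = 5.2398.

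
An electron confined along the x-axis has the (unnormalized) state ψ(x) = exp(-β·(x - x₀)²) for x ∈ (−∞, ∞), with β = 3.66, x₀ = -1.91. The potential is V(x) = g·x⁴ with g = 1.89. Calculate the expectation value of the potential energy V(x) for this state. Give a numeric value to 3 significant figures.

28.0

⟨V⟩ = ∫ V(x)·|ψ|² dx / ∫|ψ|² dx.
Gaussian moments (u = x − x₀): ∫u^(2j)·e^(−2βu²) du = (2j−1)!!/(4β)^j · √(π/(2β)), odd powers integrate to 0; here √(π/(2β)) = 0.65512.
State is unnormalized: ∫|ψ|² dx = 0.65512, and ∫ψ*·V(x)·ψ dx = 18.347, so ⟨V⟩ = 18.347 / 0.65512.
⟨V⟩ = 28.006.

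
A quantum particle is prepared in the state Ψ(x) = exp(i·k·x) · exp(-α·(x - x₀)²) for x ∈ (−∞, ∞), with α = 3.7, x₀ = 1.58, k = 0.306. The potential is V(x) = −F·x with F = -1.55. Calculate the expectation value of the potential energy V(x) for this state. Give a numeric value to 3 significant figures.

⟨V⟩ = ∫ V(x)·|Ψ|² dx / ∫|Ψ|² dx.
Gaussian moments (u = x − x₀): ∫u^(2j)·e^(−2αu²) du = (2j−1)!!/(4α)^j · √(π/(2α)), odd powers integrate to 0; here √(π/(2α)) = 0.65157.
State is unnormalized: ∫|Ψ|² dx = 0.65157, and ∫Ψ*·V(x)·Ψ dx = 1.5957, so ⟨V⟩ = 1.5957 / 0.65157.
⟨V⟩ = 2.4490.

2.45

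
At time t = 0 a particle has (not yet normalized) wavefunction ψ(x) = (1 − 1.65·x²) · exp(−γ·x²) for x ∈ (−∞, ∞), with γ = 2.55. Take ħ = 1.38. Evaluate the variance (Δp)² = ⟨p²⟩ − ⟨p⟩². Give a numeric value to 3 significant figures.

Compute ⟨p⟩ and ⟨p²⟩ separately; (Δp)² = ⟨p²⟩ − ⟨p⟩².
Expand each integrand as polynomial × e^(−2γx²) and use ∫x^(2j)·e^(−2γx²) dx = (2j−1)!!/(4γ)^j · √(π/(2γ)), odd powers → 0; here √(π/(2γ)) = 0.78486. Differentiate with the product rule, d/dx e^(−γx²) = −2γx·e^(−γx²).
Normalization: ∫|ψ|² dx = 0.59255.
⟨p⟩ = 0.0000 and ⟨p²⟩ = 9.6916.
(Δp)² = 9.6916 − (0.0000)² = 9.6916.

9.69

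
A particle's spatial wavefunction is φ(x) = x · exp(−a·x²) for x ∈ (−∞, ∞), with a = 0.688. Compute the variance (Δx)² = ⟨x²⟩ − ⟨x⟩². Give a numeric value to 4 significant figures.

1.090

Compute ⟨x⟩ and ⟨x²⟩ separately, then (Δx)² = ⟨x²⟩ − ⟨x⟩².
Expand each integrand as polynomial × e^(−2ax²) and use ∫x^(2j)·e^(−2ax²) dx = (2j−1)!!/(4a)^j · √(π/(2a)), odd powers → 0; here √(π/(2a)) = 1.5110.
Normalization: ∫|φ|² dx = 0.54906.
⟨x⟩ = 0.0000 and ⟨x²⟩ = 1.0901.
(Δx)² = 1.0901 − (0.0000)² = 1.0901.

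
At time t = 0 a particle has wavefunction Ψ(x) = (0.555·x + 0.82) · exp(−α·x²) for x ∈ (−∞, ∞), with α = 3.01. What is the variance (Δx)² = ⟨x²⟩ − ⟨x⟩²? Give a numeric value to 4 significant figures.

0.07741

Compute ⟨x⟩ and ⟨x²⟩ separately, then (Δx)² = ⟨x²⟩ − ⟨x⟩².
Expand each integrand as polynomial × e^(−2αx²) and use ∫x^(2j)·e^(−2αx²) dx = (2j−1)!!/(4α)^j · √(π/(2α)), odd powers → 0; here √(π/(2α)) = 0.72240.
Normalization: ∫|Ψ|² dx = 0.50422.
⟨x⟩ = 0.10831 and ⟨x²⟩ = 0.089145.
(Δx)² = 0.089145 − (0.10831)² = 0.077414.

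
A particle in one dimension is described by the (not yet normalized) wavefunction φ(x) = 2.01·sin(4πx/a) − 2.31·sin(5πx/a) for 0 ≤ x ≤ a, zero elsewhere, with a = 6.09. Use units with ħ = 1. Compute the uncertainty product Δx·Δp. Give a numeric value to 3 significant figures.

Δx = √(⟨x²⟩−⟨x⟩²), Δp = √(⟨p²⟩−⟨p⟩²).
On 0 ≤ x ≤ a (j ≠ l): ∫sin²(jπx/a) dx = a/2, ∫sin(jπx/a)·sin(lπx/a) dx = 0; diagonal moments ∫x·sin²(jπx/a) dx = a²/4, ∫x²·sin²(jπx/a) dx = a³·(1/6 − 1/(4j²π²)); cross terms ∫x·sin(jπx/a)·sin(lπx/a) dx = 0 for j + l even and −4jla²/(π²(j² − l²)²) for j + l odd, ∫x²·sin(jπx/a)·sin(lπx/a) dx = (−1)^(j+l)·4jla³/(π²(j² − l²)²); higher powers the same way via product-to-sum and parts. d²/dx² sin(jπx/a) = −(jπ/a)²·sin(jπx/a); on 0 ≤ x ≤ a, ∫sin²(jπx/a) dx = a/2 and ∫sin(jπx/a)·sin(lπx/a) dx = 0 for j ≠ l, so only diagonal terms survive in ∫|φ|² and ∫φ·φ″; ∫φ·φ′ dx = [φ²/2] between the walls = 0.
Normalization: ∫|φ|² dx = 28.551.
⟨x⟩ = 4.2522, ⟨x²⟩ = 19.621 ⇒ Δx = 1.2410.
⟨p⟩ = 0.0000, ⟨p²⟩ = 5.6208 ⇒ Δp = 2.3708.
Δx·Δp = 2.9422.

2.94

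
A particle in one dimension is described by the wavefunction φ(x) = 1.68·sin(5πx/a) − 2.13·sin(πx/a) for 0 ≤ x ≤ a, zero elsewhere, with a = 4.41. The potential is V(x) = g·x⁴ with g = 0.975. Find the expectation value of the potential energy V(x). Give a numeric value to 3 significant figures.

⟨V⟩ = ∫ V(x)·|φ|² dx / ∫|φ|² dx.
On 0 ≤ x ≤ a (j ≠ l): ∫sin²(jπx/a) dx = a/2, ∫sin(jπx/a)·sin(lπx/a) dx = 0; diagonal moments ∫x·sin²(jπx/a) dx = a²/4, ∫x²·sin²(jπx/a) dx = a³·(1/6 − 1/(4j²π²)); cross terms ∫x·sin(jπx/a)·sin(lπx/a) dx = 0 for j + l even and −4jla²/(π²(j² − l²)²) for j + l odd, ∫x²·sin(jπx/a)·sin(lπx/a) dx = (−1)^(j+l)·4jla³/(π²(j² − l²)²); higher powers the same way via product-to-sum and parts.
State is unnormalized: ∫|φ|² dx = 16.227, and ∫φ*·V(x)·φ dx = 793.21, so ⟨V⟩ = 793.21 / 16.227.
⟨V⟩ = 48.881.

48.9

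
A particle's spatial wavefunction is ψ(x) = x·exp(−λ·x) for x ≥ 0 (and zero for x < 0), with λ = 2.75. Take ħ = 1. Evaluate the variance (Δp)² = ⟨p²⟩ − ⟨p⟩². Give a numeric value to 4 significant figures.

Compute ⟨p⟩ and ⟨p²⟩ separately; (Δp)² = ⟨p²⟩ − ⟨p⟩².
Differentiate x·exp(−λ·x) with the product rule; every integrand then reduces to terms xʲ·e^(−2λx) on [0, ∞), with ∫₀^∞ xʲ·e^(−2λx) dx = j!/(2λ)^(j+1).
Normalization: ∫|ψ|² dx = 0.012021.
⟨p⟩ = 0.0000 and ⟨p²⟩ = 7.5625.
(Δp)² = 7.5625 − (0.0000)² = 7.5625.

7.563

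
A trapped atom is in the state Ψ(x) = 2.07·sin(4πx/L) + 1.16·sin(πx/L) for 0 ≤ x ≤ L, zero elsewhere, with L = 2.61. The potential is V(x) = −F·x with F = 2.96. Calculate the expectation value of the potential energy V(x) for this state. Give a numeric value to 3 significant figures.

⟨V⟩ = ∫ V(x)·|Ψ|² dx / ∫|Ψ|² dx.
On 0 ≤ x ≤ L (j ≠ l): ∫sin²(jπx/L) dx = L/2, ∫sin(jπx/L)·sin(lπx/L) dx = 0; diagonal moments ∫x·sin²(jπx/L) dx = L²/4, ∫x²·sin²(jπx/L) dx = L³·(1/6 − 1/(4j²π²)); cross terms ∫x·sin(jπx/L)·sin(lπx/L) dx = 0 for j + l even and −4jlL²/(π²(j² − l²)²) for j + l odd, ∫x²·sin(jπx/L)·sin(lπx/L) dx = (−1)^(j+l)·4jlL³/(π²(j² − l²)²); higher powers the same way via product-to-sum and parts.
State is unnormalized: ∫|Ψ|² dx = 7.3478, and ∫Ψ*·V(x)·Ψ dx = -27.685, so ⟨V⟩ = -27.685 / 7.3478.
⟨V⟩ = -3.7678.

-3.77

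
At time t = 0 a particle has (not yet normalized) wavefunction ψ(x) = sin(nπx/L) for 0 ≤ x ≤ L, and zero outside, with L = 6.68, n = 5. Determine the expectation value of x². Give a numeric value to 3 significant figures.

14.8

⟨x²⟩ = ∫ x²·|ψ|² dx / ∫|ψ|² dx (integrals over the domain).
With sin²θ = (1 − cos2θ)/2 on 0 ≤ x ≤ L: ∫sin²(nπx/L) dx = L/2, ∫x·sin²(nπx/L) dx = L²/4, ∫x²·sin²(nπx/L) dx = L³·(1/6 − 1/(4n²π²)); higher powers xᵏ the same way, integrating xᵏ·cos(2nπx/L) by parts.
State is unnormalized: ∫|ψ|² dx = 3.3400, and ∫ψ*·x²·ψ dx = 49.378, so ⟨x²⟩ = 49.378 / 3.3400.
⟨x²⟩ = 14.784.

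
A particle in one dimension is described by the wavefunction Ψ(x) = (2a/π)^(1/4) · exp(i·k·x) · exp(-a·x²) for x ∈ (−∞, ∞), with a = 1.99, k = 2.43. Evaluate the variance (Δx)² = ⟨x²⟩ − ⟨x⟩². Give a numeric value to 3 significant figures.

Compute ⟨x⟩ and ⟨x²⟩ separately, then (Δx)² = ⟨x²⟩ − ⟨x⟩².
Gaussian moments: ∫x^(2j)·e^(−2ax²) dx = (2j−1)!!/(4a)^j · √(π/(2a)), odd powers integrate to 0; here √(π/(2a)) = 0.88845.
⟨x⟩ = 0.0000 and ⟨x²⟩ = 0.12563.
(Δx)² = 0.12563 − (0.0000)² = 0.12563.

0.126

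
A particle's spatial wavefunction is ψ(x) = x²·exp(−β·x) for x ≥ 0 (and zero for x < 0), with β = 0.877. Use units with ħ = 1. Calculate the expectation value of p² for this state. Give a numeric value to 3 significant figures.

p² ψ = −ħ² d²ψ/dx²; ⟨p²⟩ = −ħ² ∫ ψ*·ψ'' dx / ∫|ψ|² dx.
Differentiate x²·exp(−β·x) with the product rule; every integrand then reduces to terms xʲ·e^(−2βx) on [0, ∞), with ∫₀^∞ xʲ·e^(−2βx) dx = j!/(2β)^(j+1).
State is unnormalized: ∫|ψ|² dx = 1.4457, and ∫ψ*·(−ħ² ψ'') dx = 0.37063, so ⟨p²⟩ = 0.37063 / 1.4457.
⟨p²⟩ = 0.25638.

0.256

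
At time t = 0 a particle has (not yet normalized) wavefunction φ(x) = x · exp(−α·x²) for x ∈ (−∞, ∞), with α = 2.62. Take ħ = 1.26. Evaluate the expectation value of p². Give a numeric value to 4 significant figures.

p² φ = −ħ² d²φ/dx²; ⟨p²⟩ = −ħ² ∫ φ*·φ'' dx / ∫|φ|² dx.
Expand each integrand as polynomial × e^(−2αx²) and use ∫x^(2j)·e^(−2αx²) dx = (2j−1)!!/(4α)^j · √(π/(2α)), odd powers → 0; here √(π/(2α)) = 0.77430. Differentiate with the product rule, d/dx e^(−αx²) = −2αx·e^(−αx²).
State is unnormalized: ∫|φ|² dx = 0.073884, and ∫φ*·(−ħ² φ'') dx = 0.92196, so ⟨p²⟩ = 0.92196 / 0.073884.
⟨p²⟩ = 12.479.

12.48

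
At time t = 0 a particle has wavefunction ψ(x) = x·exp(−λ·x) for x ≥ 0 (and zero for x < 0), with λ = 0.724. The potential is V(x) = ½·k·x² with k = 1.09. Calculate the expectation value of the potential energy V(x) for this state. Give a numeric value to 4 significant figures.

⟨V⟩ = ∫ V(x)·|ψ|² dx / ∫|ψ|² dx.
Every integrand reduces to terms xʲ·e^(−2λx) on [0, ∞); use ∫₀^∞ xʲ·e^(−2λx) dx = j!/(2λ)^(j+1).
State is unnormalized: ∫|ψ|² dx = 0.65876, and ∫ψ*·V(x)·ψ dx = 2.0548, so ⟨V⟩ = 2.0548 / 0.65876.
⟨V⟩ = 3.1192.

3.119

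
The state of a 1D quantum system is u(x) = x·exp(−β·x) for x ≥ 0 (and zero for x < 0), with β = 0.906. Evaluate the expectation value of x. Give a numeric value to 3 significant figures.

⟨x⟩ = ∫ x·|u|² dx / ∫|u|² dx (integrals over the domain).
Every integrand reduces to terms xʲ·e^(−2βx) on [0, ∞); use ∫₀^∞ xʲ·e^(−2βx) dx = j!/(2β)^(j+1).
State is unnormalized: ∫|u|² dx = 0.33617, and ∫u*·x·u dx = 0.55657, so ⟨x⟩ = 0.55657 / 0.33617.
⟨x⟩ = 1.6556.

1.66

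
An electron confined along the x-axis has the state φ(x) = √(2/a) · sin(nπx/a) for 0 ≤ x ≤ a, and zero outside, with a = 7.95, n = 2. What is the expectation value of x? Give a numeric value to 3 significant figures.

3.98

⟨x⟩ = ∫ x·|φ|² dx (integrals over the domain).
With sin²θ = (1 − cos2θ)/2 on 0 ≤ x ≤ a: ∫sin²(nπx/a) dx = a/2, ∫x·sin²(nπx/a) dx = a²/4, ∫x²·sin²(nπx/a) dx = a³·(1/6 − 1/(4n²π²)); higher powers xᵏ the same way, integrating xᵏ·cos(2nπx/a) by parts.
⟨x⟩ = 3.9750.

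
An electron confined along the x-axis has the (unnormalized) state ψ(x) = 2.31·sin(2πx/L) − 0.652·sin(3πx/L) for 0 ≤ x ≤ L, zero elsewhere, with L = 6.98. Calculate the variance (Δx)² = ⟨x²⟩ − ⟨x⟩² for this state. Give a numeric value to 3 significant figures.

2.96

Compute ⟨x⟩ and ⟨x²⟩ separately, then (Δx)² = ⟨x²⟩ − ⟨x⟩².
On 0 ≤ x ≤ L (j ≠ l): ∫sin²(jπx/L) dx = L/2, ∫sin(jπx/L)·sin(lπx/L) dx = 0; diagonal moments ∫x·sin²(jπx/L) dx = L²/4, ∫x²·sin²(jπx/L) dx = L³·(1/6 − 1/(4j²π²)); cross terms ∫x·sin(jπx/L)·sin(lπx/L) dx = 0 for j + l even and −4jlL²/(π²(j² − l²)²) for j + l odd, ∫x²·sin(jπx/L)·sin(lπx/L) dx = (−1)^(j+l)·4jlL³/(π²(j² − l²)²); higher powers the same way via product-to-sum and parts.
Normalization: ∫|ψ|² dx = 20.107.
⟨x⟩ = 4.2000 and ⟨x²⟩ = 20.604.
(Δx)² = 20.604 − (4.2000)² = 2.9642.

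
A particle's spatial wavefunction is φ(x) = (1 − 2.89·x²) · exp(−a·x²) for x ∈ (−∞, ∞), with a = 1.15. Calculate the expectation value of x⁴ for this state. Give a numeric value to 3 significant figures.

⟨x⁴⟩ = ∫ x⁴·|φ|² dx / ∫|φ|² dx (integrals over the domain).
Expand each integrand as polynomial × e^(−2ax²) and use ∫x^(2j)·e^(−2ax²) dx = (2j−1)!!/(4a)^j · √(π/(2a)), odd powers → 0; here √(π/(2a)) = 1.1687.
State is unnormalized: ∫|φ|² dx = 1.0841, and ∫φ*·x⁴·φ dx = 1.4138, so ⟨x⁴⟩ = 1.4138 / 1.0841.
⟨x⁴⟩ = 1.3041.

1.30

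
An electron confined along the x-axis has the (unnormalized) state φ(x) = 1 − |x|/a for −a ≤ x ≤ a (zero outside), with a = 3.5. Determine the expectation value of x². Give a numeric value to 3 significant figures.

⟨x²⟩ = ∫ x²·|φ|² dx / ∫|φ|² dx (integrals over the domain).
φ is even, so ∫ over [−a, a] = 2∫₀ᵃ with φ = 1 − x/a there: ∫₀ᵃ (1 − x/a)² dx = a/3, ∫₀ᵃ x²(1 − x/a)² dx = a³/30, ∫₀ᵃ x⁴(1 − x/a)² dx = a⁵/105.
State is unnormalized: ∫|φ|² dx = 2.3333, and ∫φ*·x²·φ dx = 2.8583, so ⟨x²⟩ = 2.8583 / 2.3333.
⟨x²⟩ = 1.2250.

1.23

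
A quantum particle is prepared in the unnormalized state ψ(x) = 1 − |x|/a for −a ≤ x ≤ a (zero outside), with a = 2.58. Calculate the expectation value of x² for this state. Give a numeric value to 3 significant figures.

⟨x²⟩ = ∫ x²·|ψ|² dx / ∫|ψ|² dx (integrals over the domain).
ψ is even, so ∫ over [−a, a] = 2∫₀ᵃ with ψ = 1 − x/a there: ∫₀ᵃ (1 − x/a)² dx = a/3, ∫₀ᵃ x²(1 − x/a)² dx = a³/30, ∫₀ᵃ x⁴(1 − x/a)² dx = a⁵/105.
State is unnormalized: ∫|ψ|² dx = 1.7200, and ∫ψ*·x²·ψ dx = 1.1449, so ⟨x²⟩ = 1.1449 / 1.7200.
⟨x²⟩ = 0.66564.

0.666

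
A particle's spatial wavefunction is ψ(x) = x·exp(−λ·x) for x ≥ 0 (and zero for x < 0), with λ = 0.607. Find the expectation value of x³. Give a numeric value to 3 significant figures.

⟨x³⟩ = ∫ x³·|ψ|² dx / ∫|ψ|² dx (integrals over the domain).
Every integrand reduces to terms xʲ·e^(−2λx) on [0, ∞); use ∫₀^∞ xʲ·e^(−2λx) dx = j!/(2λ)^(j+1).
State is unnormalized: ∫|ψ|² dx = 1.1178, and ∫ψ*·x³·ψ dx = 37.486, so ⟨x³⟩ = 37.486 / 1.1178.
⟨x³⟩ = 33.535.

33.5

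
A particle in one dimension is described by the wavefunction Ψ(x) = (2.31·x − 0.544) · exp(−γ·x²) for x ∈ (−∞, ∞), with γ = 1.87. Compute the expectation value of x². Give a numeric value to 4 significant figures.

0.3227

⟨x²⟩ = ∫ x²·|Ψ|² dx / ∫|Ψ|² dx (integrals over the domain).
Expand each integrand as polynomial × e^(−2γx²) and use ∫x^(2j)·e^(−2γx²) dx = (2j−1)!!/(4γ)^j · √(π/(2γ)), odd powers → 0; here √(π/(2γ)) = 0.91651.
State is unnormalized: ∫|Ψ|² dx = 0.92505, and ∫Ψ*·x²·Ψ dx = 0.29849, so ⟨x²⟩ = 0.29849 / 0.92505.
⟨x²⟩ = 0.32267.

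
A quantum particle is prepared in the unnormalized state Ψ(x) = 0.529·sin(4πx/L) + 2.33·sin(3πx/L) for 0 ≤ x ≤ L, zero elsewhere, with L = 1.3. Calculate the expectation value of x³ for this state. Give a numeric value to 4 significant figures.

0.3654

⟨x³⟩ = ∫ x³·|Ψ|² dx / ∫|Ψ|² dx (integrals over the domain).
On 0 ≤ x ≤ L (j ≠ l): ∫sin²(jπx/L) dx = L/2, ∫sin(jπx/L)·sin(lπx/L) dx = 0; diagonal moments ∫x·sin²(jπx/L) dx = L²/4, ∫x²·sin²(jπx/L) dx = L³·(1/6 − 1/(4j²π²)); cross terms ∫x·sin(jπx/L)·sin(lπx/L) dx = 0 for j + l even and −4jlL²/(π²(j² − l²)²) for j + l odd, ∫x²·sin(jπx/L)·sin(lπx/L) dx = (−1)^(j+l)·4jlL³/(π²(j² − l²)²); higher powers the same way via product-to-sum and parts.
State is unnormalized: ∫|Ψ|² dx = 3.7107, and ∫Ψ*·x³·Ψ dx = 1.3560, so ⟨x³⟩ = 1.3560 / 3.7107.
⟨x³⟩ = 0.36543.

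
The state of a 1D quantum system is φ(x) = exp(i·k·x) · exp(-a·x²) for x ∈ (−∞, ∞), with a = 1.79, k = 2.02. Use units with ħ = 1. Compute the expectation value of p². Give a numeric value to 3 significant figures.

p² φ = −ħ² d²φ/dx²; ⟨p²⟩ = −ħ² ∫ φ*·φ'' dx / ∫|φ|² dx.
Gaussian moments: ∫x^(2j)·e^(−2ax²) dx = (2j−1)!!/(4a)^j · √(π/(2a)), odd powers integrate to 0; here √(π/(2a)) = 0.93677. Derivatives: φ′ = (ik − 2ax)·φ, φ″ = ((ik − 2ax)² − 2a)·φ; the odd-in-x pieces drop out.
State is unnormalized: ∫|φ|² dx = 0.93677, and ∫φ*·(−ħ² φ'') dx = 5.4992, so ⟨p²⟩ = 5.4992 / 0.93677.
⟨p²⟩ = 5.8704.

5.87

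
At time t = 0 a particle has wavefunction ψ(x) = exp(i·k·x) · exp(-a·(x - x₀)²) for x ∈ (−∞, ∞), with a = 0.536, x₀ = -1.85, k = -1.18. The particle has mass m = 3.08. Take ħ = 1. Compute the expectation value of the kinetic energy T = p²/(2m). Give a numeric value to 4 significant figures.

0.3131

T = −(ħ²/2m) d²/dx², so ⟨T⟩ = −(ħ²/2m) ∫ ψ*·ψ'' dx / ∫|ψ|² dx; with m = 3.08.
Gaussian moments (u = x − x₀): ∫u^(2j)·e^(−2au²) du = (2j−1)!!/(4a)^j · √(π/(2a)), odd powers integrate to 0; here √(π/(2a)) = 1.7119. Derivatives: ψ′ = (ik − 2au)·ψ, ψ″ = ((ik − 2au)² − 2a)·ψ; the odd-in-u pieces drop out.
State is unnormalized: ∫|ψ|² dx = 1.7119, and ∫ψ*·(−ħ²/2m · ψ'') dx = 0.53591, so ⟨T⟩ = 0.53591 / 1.7119.
⟨T⟩ = 0.31305.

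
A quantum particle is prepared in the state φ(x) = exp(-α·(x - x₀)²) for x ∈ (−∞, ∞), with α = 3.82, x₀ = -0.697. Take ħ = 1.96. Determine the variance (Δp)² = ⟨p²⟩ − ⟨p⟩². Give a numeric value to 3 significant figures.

14.7

Compute ⟨p⟩ and ⟨p²⟩ separately; (Δp)² = ⟨p²⟩ − ⟨p⟩².
Gaussian moments (u = x − x₀): ∫u^(2j)·e^(−2αu²) du = (2j−1)!!/(4α)^j · √(π/(2α)), odd powers integrate to 0; here √(π/(2α)) = 0.64125. Derivatives: d/dx e^(−αu²) = −2αu·e^(−αu²), d²/dx² e^(−αu²) = (4α²u² − 2α)·e^(−αu²).
Normalization: ∫|φ|² dx = 0.64125.
⟨p⟩ = 0.0000 and ⟨p²⟩ = 14.675.
(Δp)² = 14.675 − (0.0000)² = 14.675.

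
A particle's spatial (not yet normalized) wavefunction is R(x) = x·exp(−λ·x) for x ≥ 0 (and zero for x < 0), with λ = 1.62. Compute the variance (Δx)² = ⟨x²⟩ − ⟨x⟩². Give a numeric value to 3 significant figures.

0.286

Compute ⟨x⟩ and ⟨x²⟩ separately, then (Δx)² = ⟨x²⟩ − ⟨x⟩².
Every integrand reduces to terms xʲ·e^(−2λx) on [0, ∞); use ∫₀^∞ xʲ·e^(−2λx) dx = j!/(2λ)^(j+1).
Normalization: ∫|R|² dx = 0.058802.
⟨x⟩ = 0.92593 and ⟨x²⟩ = 1.1431.
(Δx)² = 1.1431 − (0.92593)² = 0.28578.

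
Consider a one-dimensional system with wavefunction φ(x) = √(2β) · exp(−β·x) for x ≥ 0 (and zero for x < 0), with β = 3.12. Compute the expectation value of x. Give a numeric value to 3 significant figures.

⟨x⟩ = ∫ x·|φ|² dx (integrals over the domain).
Every integrand reduces to terms xʲ·e^(−2βx) on [0, ∞); use ∫₀^∞ xʲ·e^(−2βx) dx = j!/(2β)^(j+1).
⟨x⟩ = 0.16026.

0.160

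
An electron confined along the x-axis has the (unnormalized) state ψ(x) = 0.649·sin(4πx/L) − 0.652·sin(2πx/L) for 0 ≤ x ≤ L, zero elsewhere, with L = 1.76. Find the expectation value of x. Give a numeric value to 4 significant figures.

0.8800

⟨x⟩ = ∫ x·|ψ|² dx / ∫|ψ|² dx (integrals over the domain).
On 0 ≤ x ≤ L (j ≠ l): ∫sin²(jπx/L) dx = L/2, ∫sin(jπx/L)·sin(lπx/L) dx = 0; diagonal moments ∫x·sin²(jπx/L) dx = L²/4, ∫x²·sin²(jπx/L) dx = L³·(1/6 − 1/(4j²π²)); cross terms ∫x·sin(jπx/L)·sin(lπx/L) dx = 0 for j + l even and −4jlL²/(π²(j² − l²)²) for j + l odd, ∫x²·sin(jπx/L)·sin(lπx/L) dx = (−1)^(j+l)·4jlL³/(π²(j² − l²)²); higher powers the same way via product-to-sum and parts.
State is unnormalized: ∫|ψ|² dx = 0.74475, and ∫ψ*·x·ψ dx = 0.65538, so ⟨x⟩ = 0.65538 / 0.74475.
⟨x⟩ = 0.88000.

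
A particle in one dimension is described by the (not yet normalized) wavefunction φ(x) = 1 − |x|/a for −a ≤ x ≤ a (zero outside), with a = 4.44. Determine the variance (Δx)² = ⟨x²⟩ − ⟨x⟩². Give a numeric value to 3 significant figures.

1.97

Compute ⟨x⟩ and ⟨x²⟩ separately, then (Δx)² = ⟨x²⟩ − ⟨x⟩².
φ is even, so ∫ over [−a, a] = 2∫₀ᵃ with φ = 1 − x/a there: ∫₀ᵃ (1 − x/a)² dx = a/3, ∫₀ᵃ x²(1 − x/a)² dx = a³/30, ∫₀ᵃ x⁴(1 − x/a)² dx = a⁵/105.
Normalization: ∫|φ|² dx = 2.9600.
⟨x⟩ = 0.0000 and ⟨x²⟩ = 1.9714.
(Δx)² = 1.9714 − (0.0000)² = 1.9714.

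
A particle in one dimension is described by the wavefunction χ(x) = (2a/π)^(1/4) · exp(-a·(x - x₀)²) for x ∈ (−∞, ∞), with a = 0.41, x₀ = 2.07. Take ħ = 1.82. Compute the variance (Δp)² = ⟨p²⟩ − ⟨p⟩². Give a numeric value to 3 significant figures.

Compute ⟨p⟩ and ⟨p²⟩ separately; (Δp)² = ⟨p²⟩ − ⟨p⟩².
Gaussian moments (u = x − x₀): ∫u^(2j)·e^(−2au²) du = (2j−1)!!/(4a)^j · √(π/(2a)), odd powers integrate to 0; here √(π/(2a)) = 1.9573. Derivatives: d/dx e^(−au²) = −2au·e^(−au²), d²/dx² e^(−au²) = (4a²u² − 2a)·e^(−au²).
⟨p⟩ = 0.0000 and ⟨p²⟩ = 1.3581.
(Δp)² = 1.3581 − (0.0000)² = 1.3581.

1.36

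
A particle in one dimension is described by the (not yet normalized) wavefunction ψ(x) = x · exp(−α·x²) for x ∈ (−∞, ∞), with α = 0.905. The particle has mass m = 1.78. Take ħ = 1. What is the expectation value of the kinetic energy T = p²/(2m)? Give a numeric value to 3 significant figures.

T = −(ħ²/2m) d²/dx², so ⟨T⟩ = −(ħ²/2m) ∫ ψ*·ψ'' dx / ∫|ψ|² dx; with m = 1.78.
Expand each integrand as polynomial × e^(−2αx²) and use ∫x^(2j)·e^(−2αx²) dx = (2j−1)!!/(4α)^j · √(π/(2α)), odd powers → 0; here √(π/(2α)) = 1.3175. Differentiate with the product rule, d/dx e^(−αx²) = −2αx·e^(−αx²).
State is unnormalized: ∫|ψ|² dx = 0.36394, and ∫ψ*·(−ħ²/2m · ψ'') dx = 0.27755, so ⟨T⟩ = 0.27755 / 0.36394.
⟨T⟩ = 0.76264.

0.763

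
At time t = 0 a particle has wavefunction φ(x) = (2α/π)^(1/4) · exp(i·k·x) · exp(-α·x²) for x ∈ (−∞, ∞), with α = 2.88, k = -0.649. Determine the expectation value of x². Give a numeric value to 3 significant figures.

0.0868

⟨x²⟩ = ∫ x²·|φ|² dx (integrals over the domain).
Gaussian moments: ∫x^(2j)·e^(−2αx²) dx = (2j−1)!!/(4α)^j · √(π/(2α)), odd powers integrate to 0; here √(π/(2α)) = 0.73852.
⟨x²⟩ = 0.086806.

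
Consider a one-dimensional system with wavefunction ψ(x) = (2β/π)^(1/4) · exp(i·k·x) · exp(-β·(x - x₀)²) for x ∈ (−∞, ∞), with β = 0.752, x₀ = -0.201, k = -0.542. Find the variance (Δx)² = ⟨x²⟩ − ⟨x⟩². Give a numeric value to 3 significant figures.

0.332

Compute ⟨x⟩ and ⟨x²⟩ separately, then (Δx)² = ⟨x²⟩ − ⟨x⟩².
Gaussian moments (u = x − x₀): ∫u^(2j)·e^(−2βu²) du = (2j−1)!!/(4β)^j · √(π/(2β)), odd powers integrate to 0; here √(π/(2β)) = 1.4453.
⟨x⟩ = -0.20100 and ⟨x²⟩ = 0.37285.
(Δx)² = 0.37285 − (-0.20100)² = 0.33245.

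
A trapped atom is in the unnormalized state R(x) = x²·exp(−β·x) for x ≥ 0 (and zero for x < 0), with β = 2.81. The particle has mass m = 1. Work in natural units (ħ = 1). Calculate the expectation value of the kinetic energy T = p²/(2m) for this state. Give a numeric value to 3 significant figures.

1.32

T = −(ħ²/2m) d²/dx², so ⟨T⟩ = −(ħ²/2m) ∫ R*·R'' dx / ∫|R|² dx; with m = 1.
Differentiate x²·exp(−β·x) with the product rule; every integrand then reduces to terms xʲ·e^(−2βx) on [0, ∞), with ∫₀^∞ xʲ·e^(−2βx) dx = j!/(2β)^(j+1).
State is unnormalized: ∫|R|² dx = 0.0042808, and ∫R*·(−ħ²/2m · R'') dx = 0.0056337, so ⟨T⟩ = 0.0056337 / 0.0042808.
⟨T⟩ = 1.3160.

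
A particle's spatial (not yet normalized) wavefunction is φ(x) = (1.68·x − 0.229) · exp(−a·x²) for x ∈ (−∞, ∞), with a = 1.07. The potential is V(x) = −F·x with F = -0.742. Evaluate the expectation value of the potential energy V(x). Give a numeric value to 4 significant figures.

-0.1874

⟨V⟩ = ∫ V(x)·|φ|² dx / ∫|φ|² dx.
Expand each integrand as polynomial × e^(−2ax²) and use ∫x^(2j)·e^(−2ax²) dx = (2j−1)!!/(4a)^j · √(π/(2a)), odd powers → 0; here √(π/(2a)) = 1.2116.
State is unnormalized: ∫|φ|² dx = 0.86253, and ∫φ*·V(x)·φ dx = -0.16162, so ⟨V⟩ = -0.16162 / 0.86253.
⟨V⟩ = -0.18738.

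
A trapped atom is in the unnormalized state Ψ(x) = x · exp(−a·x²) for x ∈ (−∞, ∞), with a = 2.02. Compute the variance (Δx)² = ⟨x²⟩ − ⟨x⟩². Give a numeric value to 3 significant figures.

0.371

Compute ⟨x⟩ and ⟨x²⟩ separately, then (Δx)² = ⟨x²⟩ − ⟨x⟩².
Expand each integrand as polynomial × e^(−2ax²) and use ∫x^(2j)·e^(−2ax²) dx = (2j−1)!!/(4a)^j · √(π/(2a)), odd powers → 0; here √(π/(2a)) = 0.88183.
Normalization: ∫|Ψ|² dx = 0.10914.
⟨x⟩ = 0.0000 and ⟨x²⟩ = 0.37129.
(Δx)² = 0.37129 − (0.0000)² = 0.37129.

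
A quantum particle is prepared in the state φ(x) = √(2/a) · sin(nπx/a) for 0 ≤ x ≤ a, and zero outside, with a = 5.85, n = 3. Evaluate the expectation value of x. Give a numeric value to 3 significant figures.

2.93

⟨x⟩ = ∫ x·|φ|² dx (integrals over the domain).
With sin²θ = (1 − cos2θ)/2 on 0 ≤ x ≤ a: ∫sin²(nπx/a) dx = a/2, ∫x·sin²(nπx/a) dx = a²/4, ∫x²·sin²(nπx/a) dx = a³·(1/6 − 1/(4n²π²)); higher powers xᵏ the same way, integrating xᵏ·cos(2nπx/a) by parts.
⟨x⟩ = 2.9250.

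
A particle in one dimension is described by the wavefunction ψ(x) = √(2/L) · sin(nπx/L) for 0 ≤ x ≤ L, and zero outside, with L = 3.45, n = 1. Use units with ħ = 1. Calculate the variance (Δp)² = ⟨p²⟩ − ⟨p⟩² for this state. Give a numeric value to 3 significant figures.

Compute ⟨p⟩ and ⟨p²⟩ separately; (Δp)² = ⟨p²⟩ − ⟨p⟩².
d/dx sin(nπx/L) = (nπ/L)·cos(nπx/L) and d²/dx² sin(nπx/L) = −(nπ/L)²·sin(nπx/L); on 0 ≤ x ≤ L, ∫sin²(nπx/L) dx = L/2 and ∫sin(nπx/L)·cos(nπx/L) dx = 0.
⟨p⟩ = 0.0000 and ⟨p²⟩ = 0.82920.
(Δp)² = 0.82920 − (0.0000)² = 0.82920.

0.829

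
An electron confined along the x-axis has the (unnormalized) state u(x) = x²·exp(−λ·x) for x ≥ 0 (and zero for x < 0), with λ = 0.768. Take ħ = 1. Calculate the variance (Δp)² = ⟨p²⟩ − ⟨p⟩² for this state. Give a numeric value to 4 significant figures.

Compute ⟨p⟩ and ⟨p²⟩ separately; (Δp)² = ⟨p²⟩ − ⟨p⟩².
Differentiate x²·exp(−λ·x) with the product rule; every integrand then reduces to terms xʲ·e^(−2λx) on [0, ∞), with ∫₀^∞ xʲ·e^(−2λx) dx = j!/(2λ)^(j+1).
Normalization: ∫|u|² dx = 2.8071.
⟨p⟩ = 0.0000 and ⟨p²⟩ = 0.19661.
(Δp)² = 0.19661 − (0.0000)² = 0.19661.

0.1966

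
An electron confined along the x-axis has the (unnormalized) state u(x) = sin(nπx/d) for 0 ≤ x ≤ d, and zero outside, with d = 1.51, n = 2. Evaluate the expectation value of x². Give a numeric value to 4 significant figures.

⟨x²⟩ = ∫ x²·|u|² dx / ∫|u|² dx (integrals over the domain).
With sin²θ = (1 − cos2θ)/2 on 0 ≤ x ≤ d: ∫sin²(nπx/d) dx = d/2, ∫x·sin²(nπx/d) dx = d²/4, ∫x²·sin²(nπx/d) dx = d³·(1/6 − 1/(4n²π²)); higher powers xᵏ the same way, integrating xᵏ·cos(2nπx/d) by parts.
State is unnormalized: ∫|u|² dx = 0.75500, and ∫u*·x²·u dx = 0.55202, so ⟨x²⟩ = 0.55202 / 0.75500.
⟨x²⟩ = 0.73116.

0.7312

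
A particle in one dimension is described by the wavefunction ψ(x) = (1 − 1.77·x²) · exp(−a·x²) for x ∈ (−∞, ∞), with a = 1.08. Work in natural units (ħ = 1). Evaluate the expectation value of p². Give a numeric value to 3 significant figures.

p² ψ = −ħ² d²ψ/dx²; ⟨p²⟩ = −ħ² ∫ ψ*·ψ'' dx / ∫|ψ|² dx.
Expand each integrand as polynomial × e^(−2ax²) and use ∫x^(2j)·e^(−2ax²) dx = (2j−1)!!/(4a)^j · √(π/(2a)), odd powers → 0; here √(π/(2a)) = 1.2060. Differentiate with the product rule, d/dx e^(−ax²) = −2ax·e^(−ax²).
State is unnormalized: ∫|ψ|² dx = 0.82511, and ∫ψ*·(−ħ² ψ'') dx = 3.9003, so ⟨p²⟩ = 3.9003 / 0.82511.
⟨p²⟩ = 4.7270.

4.73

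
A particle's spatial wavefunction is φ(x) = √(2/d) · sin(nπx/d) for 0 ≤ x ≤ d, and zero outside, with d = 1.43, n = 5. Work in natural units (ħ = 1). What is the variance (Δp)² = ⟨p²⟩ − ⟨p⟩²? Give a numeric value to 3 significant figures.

121.

Compute ⟨p⟩ and ⟨p²⟩ separately; (Δp)² = ⟨p²⟩ − ⟨p⟩².
d/dx sin(nπx/d) = (nπ/d)·cos(nπx/d) and d²/dx² sin(nπx/d) = −(nπ/d)²·sin(nπx/d); on 0 ≤ x ≤ d, ∫sin²(nπx/d) dx = d/2 and ∫sin(nπx/d)·cos(nπx/d) dx = 0.
⟨p⟩ = 0.0000 and ⟨p²⟩ = 120.66.
(Δp)² = 120.66 − (0.0000)² = 120.66.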